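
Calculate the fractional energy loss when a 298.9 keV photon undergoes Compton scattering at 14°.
0.0171 (or 1.71%)

Calculate initial and final photon energies:

Initial: E₀ = 298.9 keV → λ₀ = 4.1480 pm
Compton shift: Δλ = 0.0721 pm
Final wavelength: λ' = 4.2201 pm
Final energy: E' = 293.7953 keV

Fractional energy loss:
(E₀ - E')/E₀ = (298.9000 - 293.7953)/298.9000
= 5.1047/298.9000
= 0.0171
= 1.71%

(Intermediate values are shown rounded; full precision is carried through to the final answer.)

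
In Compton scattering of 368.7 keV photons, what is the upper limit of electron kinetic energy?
217.7824 keV

Maximum energy transfer occurs at θ = 180° (backscattering).

Initial photon: E₀ = 368.7 keV → λ₀ = 3.3627 pm

Maximum Compton shift (at 180°):
Δλ_max = 2λ_C = 2 × 2.4263 = 4.8526 pm

Final wavelength:
λ' = 3.3627 + 4.8526 = 8.2154 pm

Minimum photon energy (maximum energy to electron):
E'_min = hc/λ' = 150.9176 keV

Maximum electron kinetic energy:
K_max = E₀ - E'_min = 368.7000 - 150.9176 = 217.7824 keV

(Intermediate values are shown rounded; full precision is carried through to the final answer.)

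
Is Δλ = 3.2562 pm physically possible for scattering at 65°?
No, inconsistent

Calculate the expected shift for θ = 65°:

Δλ_expected = λ_C(1 - cos(65°))
Δλ_expected = 2.4263 × (1 - cos(65°))
Δλ_expected = 2.4263 × 0.5774
Δλ_expected = 1.4009 pm

Given shift: 3.2562 pm
Expected shift: 1.4009 pm
Difference: 1.8552 pm

The values do not match. The given shift corresponds to θ ≈ 110.0°, not 65°.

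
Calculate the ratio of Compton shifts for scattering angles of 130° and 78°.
130° produces the larger shift by a factor of 2.074

Calculate both shifts using Δλ = λ_C(1 - cos θ):

For θ₁ = 78°:
Δλ₁ = 2.4263 × (1 - cos(78°))
Δλ₁ = 2.4263 × 0.7921
Δλ₁ = 1.9219 pm

For θ₂ = 130°:
Δλ₂ = 2.4263 × (1 - cos(130°))
Δλ₂ = 2.4263 × 1.6428
Δλ₂ = 3.9859 pm

The 130° angle produces the larger shift.
Ratio: 3.9859/1.9219 = 2.074

(Intermediate values are shown rounded; full precision is carried through to the final answer.)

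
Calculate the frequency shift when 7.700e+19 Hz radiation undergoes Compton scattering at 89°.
2.924e+19 Hz (decrease)

Convert frequency to wavelength (c = 299792458 m/s):
λ₀ = c/f₀ = 299792458/7.700e+19 = 3.8934085e-12 m = 3.8934 pm

Calculate Compton shift:
Δλ = λ_C(1 - cos(89°)) = 2.3840 pm

Final wavelength:
λ' = λ₀ + Δλ = 3.8934 + 2.3840 = 6.2774 pm

Final frequency:
f' = c/λ' = 299792458/6.2773738e-12 = 4.7757624e+19 Hz

Frequency shift (decrease):
Δf = f₀ - f' = 7.700e+19 - 4.7757624e+19 = 2.924e+19 Hz

(Intermediate values are shown rounded; full precision is carried through to the final answer.)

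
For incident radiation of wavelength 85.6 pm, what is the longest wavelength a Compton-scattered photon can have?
90.4526 pm (at θ = 180°)

The Compton shift is Δλ = λ_C(1 − cos θ).

Since cos θ ranges from −1 to 1, the factor (1 − cos θ) ranges from 0 to 2; the maximum shift occurs at θ = 180° (backscattering):
Δλ_max = 2λ_C = 2 × 2.4263 pm = 4.8526 pm

Maximum scattered wavelength:
λ'_max = λ₀ + Δλ_max = 85.6 + 4.8526 = 90.4526 pm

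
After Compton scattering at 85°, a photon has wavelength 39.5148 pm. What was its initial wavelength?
37.3000 pm

From λ' = λ + Δλ, we have λ = λ' - Δλ

First calculate the Compton shift:
Δλ = λ_C(1 - cos θ)
Δλ = 2.4263 × (1 - cos(85°))
Δλ = 2.4263 × 0.9128
Δλ = 2.2148 pm

Initial wavelength:
λ = λ' - Δλ
λ = 39.5148 - 2.2148
λ = 37.3000 pm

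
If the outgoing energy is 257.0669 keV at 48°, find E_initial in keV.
308.3999 keV

Convert final energy to wavelength (hc ≈ 1239.842 keV·pm):
λ' = hc/E' = 1239.842 / 257.0669 = 4.8230 pm

Calculate the Compton shift:
Δλ = λ_C(1 - cos(48°))
Δλ = 2.4263 × (1 - cos(48°))
Δλ = 0.8028 pm

Initial wavelength:
λ = λ' - Δλ = 4.8230 - 0.8028 = 4.0202 pm

Initial energy:
E = hc/λ = 1239.842 / 4.0202 = 308.3999 keV

(Intermediate values are shown rounded; full precision is carried through to the final answer.)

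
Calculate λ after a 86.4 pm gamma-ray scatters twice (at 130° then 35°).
90.8247 pm

Apply Compton shift twice:

First scattering at θ₁ = 130°:
Δλ₁ = λ_C(1 - cos(130°))
Δλ₁ = 2.4263 × 1.6428
Δλ₁ = 3.9859 pm

After first scattering:
λ₁ = 86.4 + 3.9859 = 90.3859 pm

Second scattering at θ₂ = 35°:
Δλ₂ = λ_C(1 - cos(35°))
Δλ₂ = 2.4263 × 0.1808
Δλ₂ = 0.4388 pm

Final wavelength:
λ₂ = 90.3859 + 0.4388 = 90.8247 pm

Total shift: Δλ_total = 3.9859 + 0.4388 = 4.4247 pm

(Intermediate values are shown rounded; full precision is carried through to the final answer.)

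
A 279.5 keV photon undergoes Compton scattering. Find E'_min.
133.4807 keV (at θ = 180°)

The scattered photon has minimum energy when its wavelength is maximum, i.e., when the Compton shift Δλ = λ_C(1 − cos θ) is maximum. This occurs at θ = 180° (backscattering), giving Δλ_max = 2λ_C = 4.8526 pm.

Initial wavelength: λ₀ = hc/E₀ = 4.4359 pm
Maximum final wavelength: λ'_max = λ₀ + 2λ_C = 4.4359 + 4.8526 = 9.2885 pm
Minimum final energy: E'_min = hc/λ'_max = 133.4807 keV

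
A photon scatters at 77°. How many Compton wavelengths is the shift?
0.7750 λ_C

The Compton shift formula is:
Δλ = λ_C(1 - cos θ)

Dividing both sides by λ_C:
Δλ/λ_C = 1 - cos θ

For θ = 77°:
Δλ/λ_C = 1 - cos(77°)
Δλ/λ_C = 1 - 0.2250
Δλ/λ_C = 0.7750

This means the shift is 0.7750 × λ_C = 1.8805 pm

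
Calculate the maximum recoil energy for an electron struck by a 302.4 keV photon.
163.9108 keV

Maximum energy transfer occurs at θ = 180° (backscattering).

Initial photon: E₀ = 302.4 keV → λ₀ = 4.1000 pm

Maximum Compton shift (at 180°):
Δλ_max = 2λ_C = 2 × 2.4263 = 4.8526 pm

Final wavelength:
λ' = 4.1000 + 4.8526 = 8.9526 pm

Minimum photon energy (maximum energy to electron):
E'_min = hc/λ' = 138.4892 keV

Maximum electron kinetic energy:
K_max = E₀ - E'_min = 302.4000 - 138.4892 = 163.9108 keV

(Intermediate values are shown rounded; full precision is carried through to the final answer.)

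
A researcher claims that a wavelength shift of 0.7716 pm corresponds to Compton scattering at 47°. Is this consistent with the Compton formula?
Yes, consistent

Calculate the expected shift for θ = 47°:

Δλ_expected = λ_C(1 - cos(47°))
Δλ_expected = 2.4263 × (1 - cos(47°))
Δλ_expected = 2.4263 × 0.3180
Δλ_expected = 0.7716 pm

Given shift: 0.7716 pm
Expected shift: 0.7716 pm
Difference: 0.0000 pm

The values match. This is consistent with Compton scattering at the stated angle.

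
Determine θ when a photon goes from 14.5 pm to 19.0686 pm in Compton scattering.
152.00°

First find the wavelength shift:
Δλ = λ' - λ = 19.0686 - 14.5 = 4.5686 pm

Using Δλ = λ_C(1 - cos θ), with λ_C = h/(m_e·c) ≈ 2.42631024 pm:
cos θ = 1 - Δλ/λ_C
cos θ = 1 - 4.5686/2.42631024
cos θ = -0.882941

θ = arccos(-0.882941)
θ = 152.00°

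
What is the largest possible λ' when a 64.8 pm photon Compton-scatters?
69.6526 pm (at θ = 180°)

The Compton shift is Δλ = λ_C(1 − cos θ).

Since cos θ ranges from −1 to 1, the factor (1 − cos θ) ranges from 0 to 2; the maximum shift occurs at θ = 180° (backscattering):
Δλ_max = 2λ_C = 2 × 2.4263 pm = 4.8526 pm

Maximum scattered wavelength:
λ'_max = λ₀ + Δλ_max = 64.8 + 4.8526 = 69.6526 pm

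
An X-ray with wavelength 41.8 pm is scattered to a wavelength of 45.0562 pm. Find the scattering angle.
110.00°

First find the wavelength shift:
Δλ = λ' - λ = 45.0562 - 41.8 = 3.2562 pm

Using Δλ = λ_C(1 - cos θ), with λ_C = h/(m_e·c) ≈ 2.42631024 pm:
cos θ = 1 - Δλ/λ_C
cos θ = 1 - 3.2562/2.42631024
cos θ = -0.342038

θ = arccos(-0.342038)
θ = 110.00°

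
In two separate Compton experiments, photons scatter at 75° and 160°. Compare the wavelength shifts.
160° produces the larger shift by a factor of 2.617

Calculate both shifts using Δλ = λ_C(1 - cos θ):

For θ₁ = 75°:
Δλ₁ = 2.4263 × (1 - cos(75°))
Δλ₁ = 2.4263 × 0.7412
Δλ₁ = 1.7983 pm

For θ₂ = 160°:
Δλ₂ = 2.4263 × (1 - cos(160°))
Δλ₂ = 2.4263 × 1.9397
Δλ₂ = 4.7063 pm

The 160° angle produces the larger shift.
Ratio: 4.7063/1.7983 = 2.617

(Intermediate values are shown rounded; full precision is carried through to the final answer.)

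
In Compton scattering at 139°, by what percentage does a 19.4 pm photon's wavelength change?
21.9457%

Calculate the Compton shift:
Δλ = λ_C(1 - cos(139°))
Δλ = 2.4263 × (1 - cos(139°))
Δλ = 2.4263 × 1.7547
Δλ = 4.2575 pm

Percentage change:
(Δλ/λ₀) × 100 = (4.2575/19.4) × 100
= 21.9457%

(Intermediate values are shown rounded; full precision is carried through to the final answer.)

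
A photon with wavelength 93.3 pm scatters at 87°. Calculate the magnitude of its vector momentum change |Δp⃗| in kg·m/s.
9.6605e-24 kg·m/s

Photon momentum magnitude is p = h/λ.

Initial momentum:
p₀ = h/λ = 6.6261e-34/9.3300e-11 = 7.1019e-24 kg·m/s

After scattering:
λ' = λ + Δλ = 93.3 + 2.2993 = 95.5993 pm
p' = h/λ' = 6.6261e-34/9.5599e-11 = 6.9311e-24 kg·m/s

Momentum is a vector; the scattered photon's direction makes angle θ = 87° with the incident direction. The magnitude of the vector change Δp⃗ = p⃗₀ − p⃗' is found from the law of cosines:
|Δp⃗|² = p₀² + p'² − 2p₀p'cos θ
|Δp⃗|² = (7.1019e-24)² + (6.9311e-24)² − 2·7.1019e-24·6.9311e-24·cos(87°)
|Δp⃗| = 9.6605e-24 kg·m/s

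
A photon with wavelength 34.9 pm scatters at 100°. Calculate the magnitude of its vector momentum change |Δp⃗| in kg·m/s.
2.8006e-23 kg·m/s

Photon momentum magnitude is p = h/λ.

Initial momentum:
p₀ = h/λ = 6.6261e-34/3.4900e-11 = 1.8986e-23 kg·m/s

After scattering:
λ' = λ + Δλ = 34.9 + 2.8476 = 37.7476 pm
p' = h/λ' = 6.6261e-34/3.7748e-11 = 1.7554e-23 kg·m/s

Momentum is a vector; the scattered photon's direction makes angle θ = 100° with the incident direction. The magnitude of the vector change Δp⃗ = p⃗₀ − p⃗' is found from the law of cosines:
|Δp⃗|² = p₀² + p'² − 2p₀p'cos θ
|Δp⃗|² = (1.8986e-23)² + (1.7554e-23)² − 2·1.8986e-23·1.7554e-23·cos(100°)
|Δp⃗| = 2.8006e-23 kg·m/s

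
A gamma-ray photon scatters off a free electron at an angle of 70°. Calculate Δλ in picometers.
1.5965 pm

Using the Compton scattering formula:
Δλ = λ_C(1 - cos θ)

where λ_C = h/(m_e·c) ≈ 2.4263 pm is the Compton wavelength of an electron.

For θ = 70°:
cos(70°) = 0.3420
1 - cos(70°) = 0.6580

Δλ = 2.4263 × 0.6580
Δλ = 1.5965 pm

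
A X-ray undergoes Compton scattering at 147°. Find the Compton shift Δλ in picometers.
4.4612 pm

Using the Compton scattering formula:
Δλ = λ_C(1 - cos θ)

where λ_C = h/(m_e·c) ≈ 2.4263 pm is the Compton wavelength of an electron.

For θ = 147°:
cos(147°) = -0.8387
1 - cos(147°) = 1.8387

Δλ = 2.4263 × 1.8387
Δλ = 4.4612 pm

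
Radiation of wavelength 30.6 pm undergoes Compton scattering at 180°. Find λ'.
35.4526 pm

Using the Compton formula: λ' = λ + λ_C(1 − cos θ)

For θ = 180°, cos θ = -1 (exact) = -1.0000, so:
1 − cos 180° = 1 − (-1) = 2.0000

Δλ = λ_C × 2.0000 = 2.4263 × 2.0000 = 4.8526 pm

λ' = 30.6 + 4.8526 = 35.4526 pm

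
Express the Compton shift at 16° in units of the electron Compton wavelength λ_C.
0.0387 λ_C

The Compton shift formula is:
Δλ = λ_C(1 - cos θ)

Dividing both sides by λ_C:
Δλ/λ_C = 1 - cos θ

For θ = 16°:
Δλ/λ_C = 1 - cos(16°)
Δλ/λ_C = 1 - 0.9613
Δλ/λ_C = 0.0387

This means the shift is 0.0387 × λ_C = 0.0940 pm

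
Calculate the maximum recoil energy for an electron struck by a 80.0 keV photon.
19.0760 keV

Maximum energy transfer occurs at θ = 180° (backscattering).

Initial photon: E₀ = 80.0 keV → λ₀ = 15.4980 pm

Maximum Compton shift (at 180°):
Δλ_max = 2λ_C = 2 × 2.4263 = 4.8526 pm

Final wavelength:
λ' = 15.4980 + 4.8526 = 20.3506 pm

Minimum photon energy (maximum energy to electron):
E'_min = hc/λ' = 60.9240 keV

Maximum electron kinetic energy:
K_max = E₀ - E'_min = 80.0000 - 60.9240 = 19.0760 keV

(Intermediate values are shown rounded; full precision is carried through to the final answer.)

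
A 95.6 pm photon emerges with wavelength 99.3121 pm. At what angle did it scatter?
122.00°

First find the wavelength shift:
Δλ = λ' - λ = 99.3121 - 95.6 = 3.7121 pm

Using Δλ = λ_C(1 - cos θ), with λ_C = h/(m_e·c) ≈ 2.42631024 pm:
cos θ = 1 - Δλ/λ_C
cos θ = 1 - 3.7121/2.42631024
cos θ = -0.529936

θ = arccos(-0.529936)
θ = 122.00°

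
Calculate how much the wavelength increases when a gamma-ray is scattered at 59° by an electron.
1.1767 pm

Using the Compton scattering formula:
Δλ = λ_C(1 - cos θ)

where λ_C = h/(m_e·c) ≈ 2.4263 pm is the Compton wavelength of an electron.

For θ = 59°:
cos(59°) = 0.5150
1 - cos(59°) = 0.4850

Δλ = 2.4263 × 0.4850
Δλ = 1.1767 pm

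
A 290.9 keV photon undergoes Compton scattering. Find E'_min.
136.0265 keV (at θ = 180°)

The scattered photon has minimum energy when its wavelength is maximum, i.e., when the Compton shift Δλ = λ_C(1 − cos θ) is maximum. This occurs at θ = 180° (backscattering), giving Δλ_max = 2λ_C = 4.8526 pm.

Initial wavelength: λ₀ = hc/E₀ = 4.2621 pm
Maximum final wavelength: λ'_max = λ₀ + 2λ_C = 4.2621 + 4.8526 = 9.1147 pm
Minimum final energy: E'_min = hc/λ'_max = 136.0265 keV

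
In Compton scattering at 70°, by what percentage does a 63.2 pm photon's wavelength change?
2.5260%

Calculate the Compton shift:
Δλ = λ_C(1 - cos(70°))
Δλ = 2.4263 × (1 - cos(70°))
Δλ = 2.4263 × 0.6580
Δλ = 1.5965 pm

Percentage change:
(Δλ/λ₀) × 100 = (1.5965/63.2) × 100
= 2.5260%

(Intermediate values are shown rounded; full precision is carried through to the final answer.)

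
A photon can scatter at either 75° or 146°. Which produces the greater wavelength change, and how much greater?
146° produces the larger shift by a factor of 2.468

Calculate both shifts using Δλ = λ_C(1 - cos θ):

For θ₁ = 75°:
Δλ₁ = 2.4263 × (1 - cos(75°))
Δλ₁ = 2.4263 × 0.7412
Δλ₁ = 1.7983 pm

For θ₂ = 146°:
Δλ₂ = 2.4263 × (1 - cos(146°))
Δλ₂ = 2.4263 × 1.8290
Δλ₂ = 4.4378 pm

The 146° angle produces the larger shift.
Ratio: 4.4378/1.7983 = 2.468

(Intermediate values are shown rounded; full precision is carried through to the final answer.)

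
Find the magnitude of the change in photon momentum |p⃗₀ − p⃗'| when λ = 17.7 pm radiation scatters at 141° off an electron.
6.3711e-23 kg·m/s

Photon momentum magnitude is p = h/λ.

Initial momentum:
p₀ = h/λ = 6.6261e-34/1.7700e-11 = 3.7435e-23 kg·m/s

After scattering:
λ' = λ + Δλ = 17.7 + 4.3119 = 22.0119 pm
p' = h/λ' = 6.6261e-34/2.2012e-11 = 3.0102e-23 kg·m/s

Momentum is a vector; the scattered photon's direction makes angle θ = 141° with the incident direction. The magnitude of the vector change Δp⃗ = p⃗₀ − p⃗' is found from the law of cosines:
|Δp⃗|² = p₀² + p'² − 2p₀p'cos θ
|Δp⃗|² = (3.7435e-23)² + (3.0102e-23)² − 2·3.7435e-23·3.0102e-23·cos(141°)
|Δp⃗| = 6.3711e-23 kg·m/s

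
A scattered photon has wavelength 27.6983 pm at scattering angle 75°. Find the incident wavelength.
25.9000 pm

From λ' = λ + Δλ, we have λ = λ' - Δλ

First calculate the Compton shift:
Δλ = λ_C(1 - cos θ)
Δλ = 2.4263 × (1 - cos(75°))
Δλ = 2.4263 × 0.7412
Δλ = 1.7983 pm

Initial wavelength:
λ = λ' - Δλ
λ = 27.6983 - 1.7983
λ = 25.9000 pm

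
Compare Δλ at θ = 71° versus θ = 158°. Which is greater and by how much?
158° produces the larger shift by a factor of 2.857

Calculate both shifts using Δλ = λ_C(1 - cos θ):

For θ₁ = 71°:
Δλ₁ = 2.4263 × (1 - cos(71°))
Δλ₁ = 2.4263 × 0.6744
Δλ₁ = 1.6364 pm

For θ₂ = 158°:
Δλ₂ = 2.4263 × (1 - cos(158°))
Δλ₂ = 2.4263 × 1.9272
Δλ₂ = 4.6759 pm

The 158° angle produces the larger shift.
Ratio: 4.6759/1.6364 = 2.857

(Intermediate values are shown rounded; full precision is carried through to the final answer.)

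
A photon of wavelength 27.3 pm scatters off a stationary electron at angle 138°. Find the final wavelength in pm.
31.5294 pm

Using the Compton scattering formula:
λ' = λ + Δλ = λ + λ_C(1 - cos θ)

Given:
- Initial wavelength λ = 27.3 pm
- Scattering angle θ = 138°
- Compton wavelength λ_C ≈ 2.4263 pm

Calculate the shift:
Δλ = 2.4263 × (1 - cos(138°))
Δλ = 2.4263 × 1.7431
Δλ = 4.2294 pm

Final wavelength:
λ' = 27.3 + 4.2294 = 31.5294 pm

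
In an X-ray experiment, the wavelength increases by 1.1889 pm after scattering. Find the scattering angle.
59.34°

From the Compton formula Δλ = λ_C(1 - cos θ), we can solve for θ:

cos θ = 1 - Δλ/λ_C

Given:
- Δλ = 1.1889 pm
- λ_C = h/(m_e·c) ≈ 2.42631024 pm

cos θ = 1 - 1.1889/2.42631024
cos θ = 1 - 0.490003
cos θ = 0.509997

θ = arccos(0.509997)
θ = 59.34°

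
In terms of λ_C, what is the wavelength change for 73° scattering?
0.7076 λ_C

The Compton shift formula is:
Δλ = λ_C(1 - cos θ)

Dividing both sides by λ_C:
Δλ/λ_C = 1 - cos θ

For θ = 73°:
Δλ/λ_C = 1 - cos(73°)
Δλ/λ_C = 1 - 0.2924
Δλ/λ_C = 0.7076

This means the shift is 0.7076 × λ_C = 1.7169 pm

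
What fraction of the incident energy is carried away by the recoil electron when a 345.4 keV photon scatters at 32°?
0.0931 (or 9.31%)

Calculate initial and final photon energies:

Initial: E₀ = 345.4 keV → λ₀ = 3.5896 pm
Compton shift: Δλ = 0.3687 pm
Final wavelength: λ' = 3.9583 pm
Final energy: E' = 313.2286 keV

Fractional energy loss:
(E₀ - E')/E₀ = (345.4000 - 313.2286)/345.4000
= 32.1714/345.4000
= 0.0931
= 9.31%

(Intermediate values are shown rounded; full precision is carried through to the final answer.)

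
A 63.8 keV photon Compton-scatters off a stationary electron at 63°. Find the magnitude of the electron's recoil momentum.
3.4544e-23 kg·m/s

The electron is initially at rest, so by conservation of momentum:
p⃗_e = p⃗₀ − p⃗'  (incident photon momentum minus scattered photon momentum)

Photon momentum magnitudes (p = h/λ = E/c):
λ₀ = hc/E₀ = 19.4333 pm → p₀ = h/λ₀ = 3.4097e-23 kg·m/s
Δλ = λ_C(1 − cos 63°) = 1.3248 pm
λ' = 20.7580 pm → p' = h/λ' = 3.1920e-23 kg·m/s

The scattered photon makes angle θ = 63° with the incident direction, so by the law of cosines:
|p⃗_e|² = p₀² + p'² − 2p₀p'cos θ
|p⃗_e|² = (3.4097e-23)² + (3.1920e-23)² − 2·3.4097e-23·3.1920e-23·cos(63°)
|p⃗_e| = 3.4544e-23 kg·m/s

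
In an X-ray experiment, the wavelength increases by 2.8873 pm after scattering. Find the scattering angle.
100.95°

From the Compton formula Δλ = λ_C(1 - cos θ), we can solve for θ:

cos θ = 1 - Δλ/λ_C

Given:
- Δλ = 2.8873 pm
- λ_C = h/(m_e·c) ≈ 2.42631024 pm

cos θ = 1 - 2.8873/2.42631024
cos θ = 1 - 1.189996
cos θ = -0.189996

θ = arccos(-0.189996)
θ = 100.95°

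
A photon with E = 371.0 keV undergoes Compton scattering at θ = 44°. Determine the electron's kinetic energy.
62.8009 keV

By energy conservation: K_e = E_initial - E_final

First find the scattered photon energy:
Initial wavelength: λ = hc/E = 3.3419 pm
Compton shift: Δλ = λ_C(1 - cos(44°)) = 0.6810 pm
Final wavelength: λ' = 3.3419 + 0.6810 = 4.0229 pm
Final photon energy: E' = hc/λ' = 308.1991 keV

Electron kinetic energy:
K_e = E - E' = 371.0000 - 308.1991 = 62.8009 keV

(Intermediate values are shown rounded; full precision is carried through to the final answer.)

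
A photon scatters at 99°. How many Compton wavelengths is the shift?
1.1564 λ_C

The Compton shift formula is:
Δλ = λ_C(1 - cos θ)

Dividing both sides by λ_C:
Δλ/λ_C = 1 - cos θ

For θ = 99°:
Δλ/λ_C = 1 - cos(99°)
Δλ/λ_C = 1 - -0.1564
Δλ/λ_C = 1.1564

This means the shift is 1.1564 × λ_C = 2.8059 pm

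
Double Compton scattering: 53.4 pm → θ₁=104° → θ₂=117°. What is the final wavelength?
59.9411 pm

Apply Compton shift twice:

First scattering at θ₁ = 104°:
Δλ₁ = λ_C(1 - cos(104°))
Δλ₁ = 2.4263 × 1.2419
Δλ₁ = 3.0133 pm

After first scattering:
λ₁ = 53.4 + 3.0133 = 56.4133 pm

Second scattering at θ₂ = 117°:
Δλ₂ = λ_C(1 - cos(117°))
Δλ₂ = 2.4263 × 1.4540
Δλ₂ = 3.5278 pm

Final wavelength:
λ₂ = 56.4133 + 3.5278 = 59.9411 pm

Total shift: Δλ_total = 3.0133 + 3.5278 = 6.5411 pm

(Intermediate values are shown rounded; full precision is carried through to the final answer.)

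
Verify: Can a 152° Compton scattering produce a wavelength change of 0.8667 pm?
No, inconsistent

Calculate the expected shift for θ = 152°:

Δλ_expected = λ_C(1 - cos(152°))
Δλ_expected = 2.4263 × (1 - cos(152°))
Δλ_expected = 2.4263 × 1.8829
Δλ_expected = 4.5686 pm

Given shift: 0.8667 pm
Expected shift: 4.5686 pm
Difference: 3.7019 pm

The values do not match. The given shift corresponds to θ ≈ 50.0°, not 152°.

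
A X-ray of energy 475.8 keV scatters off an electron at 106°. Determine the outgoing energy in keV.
217.4819 keV

First convert energy to wavelength:
λ = hc/E, with hc ≈ 1239.842 keV·pm (i.e. 1239.842 eV·nm)

For E = 475.8 keV = 475800 eV:
λ = 1239.842 keV·pm / 475.8 keV
λ = 2.6058 pm

Calculate the Compton shift:
Δλ = λ_C(1 - cos(106°)) = 2.4263 × 1.2756
Δλ = 3.0951 pm

Final wavelength:
λ' = 2.6058 + 3.0951 = 5.7009 pm

Final energy:
E' = hc/λ' = 1239.842 / 5.7009 = 217.4819 keV

(Intermediate values are shown rounded; full precision is carried through to the final answer.)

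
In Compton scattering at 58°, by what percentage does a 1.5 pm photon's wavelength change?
76.0374%

Calculate the Compton shift:
Δλ = λ_C(1 - cos(58°))
Δλ = 2.4263 × (1 - cos(58°))
Δλ = 2.4263 × 0.4701
Δλ = 1.1406 pm

Percentage change:
(Δλ/λ₀) × 100 = (1.1406/1.5) × 100
= 76.0374%

(Intermediate values are shown rounded; full precision is carried through to the final answer.)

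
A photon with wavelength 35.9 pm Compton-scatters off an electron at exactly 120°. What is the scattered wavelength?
39.5395 pm

Using the Compton formula: λ' = λ + λ_C(1 − cos θ)

For θ = 120°, cos θ = -1/2 (exact) = -0.5000, so:
1 − cos 120° = 1 − (-1/2) = 1.5000

Δλ = λ_C × 1.5000 = 2.4263 × 1.5000 = 3.6395 pm

λ' = 35.9 + 3.6395 = 39.5395 pm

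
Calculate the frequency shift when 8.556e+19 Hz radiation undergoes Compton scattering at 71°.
2.724e+19 Hz (decrease)

Convert frequency to wavelength (c = 299792458 m/s):
λ₀ = c/f₀ = 299792458/8.556e+19 = 3.5038857e-12 m = 3.5039 pm

Calculate Compton shift:
Δλ = λ_C(1 - cos(71°)) = 1.6364 pm

Final wavelength:
λ' = λ₀ + Δλ = 3.5039 + 1.6364 = 5.1403 pm

Final frequency:
f' = c/λ' = 299792458/5.1402666e-12 = 5.8322356e+19 Hz

Frequency shift (decrease):
Δf = f₀ - f' = 8.556e+19 - 5.8322356e+19 = 2.724e+19 Hz

(Intermediate values are shown rounded; full precision is carried through to the final answer.)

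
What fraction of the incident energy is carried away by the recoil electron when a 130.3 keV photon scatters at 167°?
0.3349 (or 33.49%)

Calculate initial and final photon energies:

Initial: E₀ = 130.3 keV → λ₀ = 9.5153 pm
Compton shift: Δλ = 4.7904 pm
Final wavelength: λ' = 14.3057 pm
Final energy: E' = 86.6676 keV

Fractional energy loss:
(E₀ - E')/E₀ = (130.3000 - 86.6676)/130.3000
= 43.6324/130.3000
= 0.3349
= 33.49%

(Intermediate values are shown rounded; full precision is carried through to the final answer.)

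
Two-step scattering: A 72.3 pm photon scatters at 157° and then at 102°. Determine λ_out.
79.8905 pm

Apply Compton shift twice:

First scattering at θ₁ = 157°:
Δλ₁ = λ_C(1 - cos(157°))
Δλ₁ = 2.4263 × 1.9205
Δλ₁ = 4.6597 pm

After first scattering:
λ₁ = 72.3 + 4.6597 = 76.9597 pm

Second scattering at θ₂ = 102°:
Δλ₂ = λ_C(1 - cos(102°))
Δλ₂ = 2.4263 × 1.2079
Δλ₂ = 2.9308 pm

Final wavelength:
λ₂ = 76.9597 + 2.9308 = 79.8905 pm

Total shift: Δλ_total = 4.6597 + 2.9308 = 7.5905 pm

(Intermediate values are shown rounded; full precision is carried through to the final answer.)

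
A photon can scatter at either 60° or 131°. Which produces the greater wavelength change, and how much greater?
131° produces the larger shift by a factor of 3.312

Calculate both shifts using Δλ = λ_C(1 - cos θ):

For θ₁ = 60°:
Δλ₁ = 2.4263 × (1 - cos(60°))
Δλ₁ = 2.4263 × 0.5000
Δλ₁ = 1.2132 pm

For θ₂ = 131°:
Δλ₂ = 2.4263 × (1 - cos(131°))
Δλ₂ = 2.4263 × 1.6561
Δλ₂ = 4.0181 pm

The 131° angle produces the larger shift.
Ratio: 4.0181/1.2132 = 3.312

(Intermediate values are shown rounded; full precision is carried through to the final answer.)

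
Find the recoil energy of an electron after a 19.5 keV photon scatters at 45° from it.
0.2155 keV

By energy conservation: K_e = E_initial - E_final

First find the scattered photon energy:
Initial wavelength: λ = hc/E = 63.5816 pm
Compton shift: Δλ = λ_C(1 - cos(45°)) = 0.7106 pm
Final wavelength: λ' = 63.5816 + 0.7106 = 64.2923 pm
Final photon energy: E' = hc/λ' = 19.2845 keV

Electron kinetic energy:
K_e = E - E' = 19.5000 - 19.2845 = 0.2155 keV

(Intermediate values are shown rounded; full precision is carried through to the final answer.)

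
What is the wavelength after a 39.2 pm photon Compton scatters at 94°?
41.7956 pm

Using the Compton scattering formula:
λ' = λ + Δλ = λ + λ_C(1 - cos θ)

Given:
- Initial wavelength λ = 39.2 pm
- Scattering angle θ = 94°
- Compton wavelength λ_C ≈ 2.4263 pm

Calculate the shift:
Δλ = 2.4263 × (1 - cos(94°))
Δλ = 2.4263 × 1.0698
Δλ = 2.5956 pm

Final wavelength:
λ' = 39.2 + 2.5956 = 41.7956 pm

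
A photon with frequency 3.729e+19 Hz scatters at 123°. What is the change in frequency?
1.186e+19 Hz (decrease)

Convert frequency to wavelength (c = 299792458 m/s):
λ₀ = c/f₀ = 299792458/3.729e+19 = 8.0394867e-12 m = 8.0395 pm

Calculate Compton shift:
Δλ = λ_C(1 - cos(123°)) = 3.7478 pm

Final wavelength:
λ' = λ₀ + Δλ = 8.0395 + 3.7478 = 11.7873 pm

Final frequency:
f' = c/λ' = 299792458/1.1787260e-11 = 2.5433600e+19 Hz

Frequency shift (decrease):
Δf = f₀ - f' = 3.729e+19 - 2.5433600e+19 = 1.186e+19 Hz

(Intermediate values are shown rounded; full precision is carried through to the final answer.)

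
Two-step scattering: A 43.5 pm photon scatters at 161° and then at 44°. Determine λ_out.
48.9014 pm

Apply Compton shift twice:

First scattering at θ₁ = 161°:
Δλ₁ = λ_C(1 - cos(161°))
Δλ₁ = 2.4263 × 1.9455
Δλ₁ = 4.7204 pm

After first scattering:
λ₁ = 43.5 + 4.7204 = 48.2204 pm

Second scattering at θ₂ = 44°:
Δλ₂ = λ_C(1 - cos(44°))
Δλ₂ = 2.4263 × 0.2807
Δλ₂ = 0.6810 pm

Final wavelength:
λ₂ = 48.2204 + 0.6810 = 48.9014 pm

Total shift: Δλ_total = 4.7204 + 0.6810 = 5.4014 pm

(Intermediate values are shown rounded; full precision is carried through to the final answer.)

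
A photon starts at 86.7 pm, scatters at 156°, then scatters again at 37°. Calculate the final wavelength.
91.8314 pm

Apply Compton shift twice:

First scattering at θ₁ = 156°:
Δλ₁ = λ_C(1 - cos(156°))
Δλ₁ = 2.4263 × 1.9135
Δλ₁ = 4.6429 pm

After first scattering:
λ₁ = 86.7 + 4.6429 = 91.3429 pm

Second scattering at θ₂ = 37°:
Δλ₂ = λ_C(1 - cos(37°))
Δλ₂ = 2.4263 × 0.2014
Δλ₂ = 0.4886 pm

Final wavelength:
λ₂ = 91.3429 + 0.4886 = 91.8314 pm

Total shift: Δλ_total = 4.6429 + 0.4886 = 5.1314 pm

(Intermediate values are shown rounded; full precision is carried through to the final answer.)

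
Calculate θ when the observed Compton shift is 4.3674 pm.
143.13°

From the Compton formula Δλ = λ_C(1 - cos θ), we can solve for θ:

cos θ = 1 - Δλ/λ_C

Given:
- Δλ = 4.3674 pm
- λ_C = h/(m_e·c) ≈ 2.42631024 pm

cos θ = 1 - 4.3674/2.42631024
cos θ = 1 - 1.800017
cos θ = -0.800017

θ = arccos(-0.800017)
θ = 143.13°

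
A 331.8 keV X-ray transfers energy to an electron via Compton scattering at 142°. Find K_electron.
178.2589 keV

By energy conservation: K_e = E_initial - E_final

First find the scattered photon energy:
Initial wavelength: λ = hc/E = 3.7367 pm
Compton shift: Δλ = λ_C(1 - cos(142°)) = 4.3383 pm
Final wavelength: λ' = 3.7367 + 4.3383 = 8.0750 pm
Final photon energy: E' = hc/λ' = 153.5411 keV

Electron kinetic energy:
K_e = E - E' = 331.8000 - 153.5411 = 178.2589 keV

(Intermediate values are shown rounded; full precision is carried through to the final answer.)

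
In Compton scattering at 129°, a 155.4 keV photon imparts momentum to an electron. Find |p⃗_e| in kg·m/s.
1.2564e-22 kg·m/s

The electron is initially at rest, so by conservation of momentum:
p⃗_e = p⃗₀ − p⃗'  (incident photon momentum minus scattered photon momentum)

Photon momentum magnitudes (p = h/λ = E/c):
λ₀ = hc/E₀ = 7.9784 pm → p₀ = h/λ₀ = 8.3050e-23 kg·m/s
Δλ = λ_C(1 − cos 129°) = 3.9532 pm
λ' = 11.9316 pm → p' = h/λ' = 5.5534e-23 kg·m/s

The scattered photon makes angle θ = 129° with the incident direction, so by the law of cosines:
|p⃗_e|² = p₀² + p'² − 2p₀p'cos θ
|p⃗_e|² = (8.3050e-23)² + (5.5534e-23)² − 2·8.3050e-23·5.5534e-23·cos(129°)
|p⃗_e| = 1.2564e-22 kg·m/s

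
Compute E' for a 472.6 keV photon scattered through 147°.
175.0044 keV

First convert energy to wavelength:
λ = hc/E, with hc ≈ 1239.842 keV·pm (i.e. 1239.842 eV·nm)

For E = 472.6 keV = 472600 eV:
λ = 1239.842 keV·pm / 472.6 keV
λ = 2.6234 pm

Calculate the Compton shift:
Δλ = λ_C(1 - cos(147°)) = 2.4263 × 1.8387
Δλ = 4.4612 pm

Final wavelength:
λ' = 2.6234 + 4.4612 = 7.0846 pm

Final energy:
E' = hc/λ' = 1239.842 / 7.0846 = 175.0044 keV

(Intermediate values are shown rounded; full precision is carried through to the final answer.)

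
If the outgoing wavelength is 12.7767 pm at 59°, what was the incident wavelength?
11.6000 pm

From λ' = λ + Δλ, we have λ = λ' - Δλ

First calculate the Compton shift:
Δλ = λ_C(1 - cos θ)
Δλ = 2.4263 × (1 - cos(59°))
Δλ = 2.4263 × 0.4850
Δλ = 1.1767 pm

Initial wavelength:
λ = λ' - Δλ
λ = 12.7767 - 1.1767
λ = 11.6000 pm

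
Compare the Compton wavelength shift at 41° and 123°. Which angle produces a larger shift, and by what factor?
123° produces the larger shift by a factor of 6.297

Calculate both shifts using Δλ = λ_C(1 - cos θ):

For θ₁ = 41°:
Δλ₁ = 2.4263 × (1 - cos(41°))
Δλ₁ = 2.4263 × 0.2453
Δλ₁ = 0.5952 pm

For θ₂ = 123°:
Δλ₂ = 2.4263 × (1 - cos(123°))
Δλ₂ = 2.4263 × 1.5446
Δλ₂ = 3.7478 pm

The 123° angle produces the larger shift.
Ratio: 3.7478/0.5952 = 6.297

(Intermediate values are shown rounded; full precision is carried through to the final answer.)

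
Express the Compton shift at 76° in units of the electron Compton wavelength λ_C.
0.7581 λ_C

The Compton shift formula is:
Δλ = λ_C(1 - cos θ)

Dividing both sides by λ_C:
Δλ/λ_C = 1 - cos θ

For θ = 76°:
Δλ/λ_C = 1 - cos(76°)
Δλ/λ_C = 1 - 0.2419
Δλ/λ_C = 0.7581

This means the shift is 0.7581 × λ_C = 1.8393 pm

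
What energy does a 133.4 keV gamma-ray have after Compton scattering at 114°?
97.5689 keV

First convert energy to wavelength:
λ = hc/E, with hc ≈ 1239.842 keV·pm (i.e. 1239.842 eV·nm)

For E = 133.4 keV = 133400 eV:
λ = 1239.842 keV·pm / 133.4 keV
λ = 9.2942 pm

Calculate the Compton shift:
Δλ = λ_C(1 - cos(114°)) = 2.4263 × 1.4067
Δλ = 3.4132 pm

Final wavelength:
λ' = 9.2942 + 3.4132 = 12.7073 pm

Final energy:
E' = hc/λ' = 1239.842 / 12.7073 = 97.5689 keV

(Intermediate values are shown rounded; full precision is carried through to the final answer.)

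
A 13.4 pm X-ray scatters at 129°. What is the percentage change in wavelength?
29.5018%

Calculate the Compton shift:
Δλ = λ_C(1 - cos(129°))
Δλ = 2.4263 × (1 - cos(129°))
Δλ = 2.4263 × 1.6293
Δλ = 3.9532 pm

Percentage change:
(Δλ/λ₀) × 100 = (3.9532/13.4) × 100
= 29.5018%

(Intermediate values are shown rounded; full precision is carried through to the final answer.)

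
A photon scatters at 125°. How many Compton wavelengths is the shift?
1.5736 λ_C

The Compton shift formula is:
Δλ = λ_C(1 - cos θ)

Dividing both sides by λ_C:
Δλ/λ_C = 1 - cos θ

For θ = 125°:
Δλ/λ_C = 1 - cos(125°)
Δλ/λ_C = 1 - -0.5736
Δλ/λ_C = 1.5736

This means the shift is 1.5736 × λ_C = 3.8180 pm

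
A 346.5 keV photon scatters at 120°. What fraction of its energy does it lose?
0.5042 (or 50.42%)

Calculate initial and final photon energies:

Initial: E₀ = 346.5 keV → λ₀ = 3.5782 pm
Compton shift: Δλ = 3.6395 pm
Final wavelength: λ' = 7.2177 pm
Final energy: E' = 171.7791 keV

Fractional energy loss:
(E₀ - E')/E₀ = (346.5000 - 171.7791)/346.5000
= 174.7209/346.5000
= 0.5042
= 50.42%

(Intermediate values are shown rounded; full precision is carried through to the final answer.)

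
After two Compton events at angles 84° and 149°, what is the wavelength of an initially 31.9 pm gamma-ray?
38.5788 pm

Apply Compton shift twice:

First scattering at θ₁ = 84°:
Δλ₁ = λ_C(1 - cos(84°))
Δλ₁ = 2.4263 × 0.8955
Δλ₁ = 2.1727 pm

After first scattering:
λ₁ = 31.9 + 2.1727 = 34.0727 pm

Second scattering at θ₂ = 149°:
Δλ₂ = λ_C(1 - cos(149°))
Δλ₂ = 2.4263 × 1.8572
Δλ₂ = 4.5061 pm

Final wavelength:
λ₂ = 34.0727 + 4.5061 = 38.5788 pm

Total shift: Δλ_total = 2.1727 + 4.5061 = 6.6788 pm

(Intermediate values are shown rounded; full precision is carried through to the final answer.)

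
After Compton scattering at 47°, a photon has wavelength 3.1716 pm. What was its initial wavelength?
2.4000 pm

From λ' = λ + Δλ, we have λ = λ' - Δλ

First calculate the Compton shift:
Δλ = λ_C(1 - cos θ)
Δλ = 2.4263 × (1 - cos(47°))
Δλ = 2.4263 × 0.3180
Δλ = 0.7716 pm

Initial wavelength:
λ = λ' - Δλ
λ = 3.1716 - 0.7716
λ = 2.4000 pm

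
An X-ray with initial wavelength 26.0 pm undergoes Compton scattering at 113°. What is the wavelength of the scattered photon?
29.3743 pm

Using the Compton scattering formula:
λ' = λ + Δλ = λ + λ_C(1 - cos θ)

Given:
- Initial wavelength λ = 26.0 pm
- Scattering angle θ = 113°
- Compton wavelength λ_C ≈ 2.4263 pm

Calculate the shift:
Δλ = 2.4263 × (1 - cos(113°))
Δλ = 2.4263 × 1.3907
Δλ = 3.3743 pm

Final wavelength:
λ' = 26.0 + 3.3743 = 29.3743 pm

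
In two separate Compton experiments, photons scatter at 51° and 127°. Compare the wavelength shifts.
127° produces the larger shift by a factor of 4.321

Calculate both shifts using Δλ = λ_C(1 - cos θ):

For θ₁ = 51°:
Δλ₁ = 2.4263 × (1 - cos(51°))
Δλ₁ = 2.4263 × 0.3707
Δλ₁ = 0.8994 pm

For θ₂ = 127°:
Δλ₂ = 2.4263 × (1 - cos(127°))
Δλ₂ = 2.4263 × 1.6018
Δλ₂ = 3.8865 pm

The 127° angle produces the larger shift.
Ratio: 3.8865/0.8994 = 4.321

(Intermediate values are shown rounded; full precision is carried through to the final answer.)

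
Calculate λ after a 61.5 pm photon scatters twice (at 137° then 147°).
70.1620 pm

Apply Compton shift twice:

First scattering at θ₁ = 137°:
Δλ₁ = λ_C(1 - cos(137°))
Δλ₁ = 2.4263 × 1.7314
Δλ₁ = 4.2008 pm

After first scattering:
λ₁ = 61.5 + 4.2008 = 65.7008 pm

Second scattering at θ₂ = 147°:
Δλ₂ = λ_C(1 - cos(147°))
Δλ₂ = 2.4263 × 1.8387
Δλ₂ = 4.4612 pm

Final wavelength:
λ₂ = 65.7008 + 4.4612 = 70.1620 pm

Total shift: Δλ_total = 4.2008 + 4.4612 = 8.6620 pm

(Intermediate values are shown rounded; full precision is carried through to the final answer.)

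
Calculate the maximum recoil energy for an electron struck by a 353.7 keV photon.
205.3575 keV

Maximum energy transfer occurs at θ = 180° (backscattering).

Initial photon: E₀ = 353.7 keV → λ₀ = 3.5053 pm

Maximum Compton shift (at 180°):
Δλ_max = 2λ_C = 2 × 2.4263 = 4.8526 pm

Final wavelength:
λ' = 3.5053 + 4.8526 = 8.3580 pm

Minimum photon energy (maximum energy to electron):
E'_min = hc/λ' = 148.3425 keV

Maximum electron kinetic energy:
K_max = E₀ - E'_min = 353.7000 - 148.3425 = 205.3575 keV

(Intermediate values are shown rounded; full precision is carried through to the final answer.)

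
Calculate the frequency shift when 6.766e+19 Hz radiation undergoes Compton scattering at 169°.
3.521e+19 Hz (decrease)

Convert frequency to wavelength (c = 299792458 m/s):
λ₀ = c/f₀ = 299792458/6.766e+19 = 4.4308670e-12 m = 4.4309 pm

Calculate Compton shift:
Δλ = λ_C(1 - cos(169°)) = 4.8080 pm

Final wavelength:
λ' = λ₀ + Δλ = 4.4309 + 4.8080 = 9.2389 pm

Final frequency:
f' = c/λ' = 299792458/9.2389093e-12 = 3.2448902e+19 Hz

Frequency shift (decrease):
Δf = f₀ - f' = 6.766e+19 - 3.2448902e+19 = 3.521e+19 Hz

(Intermediate values are shown rounded; full precision is carried through to the final answer.)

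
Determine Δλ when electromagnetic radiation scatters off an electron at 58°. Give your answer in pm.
1.1406 pm

Using the Compton scattering formula:
Δλ = λ_C(1 - cos θ)

where λ_C = h/(m_e·c) ≈ 2.4263 pm is the Compton wavelength of an electron.

For θ = 58°:
cos(58°) = 0.5299
1 - cos(58°) = 0.4701

Δλ = 2.4263 × 0.4701
Δλ = 1.1406 pm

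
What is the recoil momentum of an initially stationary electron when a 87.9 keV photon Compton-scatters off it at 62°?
4.6488e-23 kg·m/s

The electron is initially at rest, so by conservation of momentum:
p⃗_e = p⃗₀ − p⃗'  (incident photon momentum minus scattered photon momentum)

Photon momentum magnitudes (p = h/λ = E/c):
λ₀ = hc/E₀ = 14.1051 pm → p₀ = h/λ₀ = 4.6976e-23 kg·m/s
Δλ = λ_C(1 − cos 62°) = 1.2872 pm
λ' = 15.3924 pm → p' = h/λ' = 4.3048e-23 kg·m/s

The scattered photon makes angle θ = 62° with the incident direction, so by the law of cosines:
|p⃗_e|² = p₀² + p'² − 2p₀p'cos θ
|p⃗_e|² = (4.6976e-23)² + (4.3048e-23)² − 2·4.6976e-23·4.3048e-23·cos(62°)
|p⃗_e| = 4.6488e-23 kg·m/s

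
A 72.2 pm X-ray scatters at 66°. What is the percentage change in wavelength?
1.9937%

Calculate the Compton shift:
Δλ = λ_C(1 - cos(66°))
Δλ = 2.4263 × (1 - cos(66°))
Δλ = 2.4263 × 0.5933
Δλ = 1.4394 pm

Percentage change:
(Δλ/λ₀) × 100 = (1.4394/72.2) × 100
= 1.9937%

(Intermediate values are shown rounded; full precision is carried through to the final answer.)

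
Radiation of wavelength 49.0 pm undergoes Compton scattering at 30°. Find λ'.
49.3251 pm

Using the Compton formula: λ' = λ + λ_C(1 − cos θ)

For θ = 30°, cos θ = √3/2 (exact) ≈ 0.8660, so:
1 − cos 30° = 1 − (√3/2) ≈ 0.1340

Δλ = λ_C × 0.1340 = 2.4263 × 0.1340 = 0.3251 pm

λ' = 49.0 + 0.3251 = 49.3251 pm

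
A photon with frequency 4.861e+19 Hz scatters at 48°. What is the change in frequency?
5.599e+18 Hz (decrease)

Convert frequency to wavelength (c = 299792458 m/s):
λ₀ = c/f₀ = 299792458/4.861e+19 = 6.1673001e-12 m = 6.1673 pm

Calculate Compton shift:
Δλ = λ_C(1 - cos(48°)) = 0.8028 pm

Final wavelength:
λ' = λ₀ + Δλ = 6.1673 + 0.8028 = 6.9701 pm

Final frequency:
f' = c/λ' = 299792458/6.9700919e-12 = 4.3011263e+19 Hz

Frequency shift (decrease):
Δf = f₀ - f' = 4.861e+19 - 4.3011263e+19 = 5.599e+18 Hz

(Intermediate values are shown rounded; full precision is carried through to the final answer.)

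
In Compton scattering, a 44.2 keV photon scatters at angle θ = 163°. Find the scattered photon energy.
37.8031 keV

First convert energy to wavelength:
λ = hc/E, with hc ≈ 1239.842 keV·pm (i.e. 1239.842 eV·nm)

For E = 44.2 keV = 44200 eV:
λ = 1239.842 keV·pm / 44.2 keV
λ = 28.0507 pm

Calculate the Compton shift:
Δλ = λ_C(1 - cos(163°)) = 2.4263 × 1.9563
Δλ = 4.7466 pm

Final wavelength:
λ' = 28.0507 + 4.7466 = 32.7973 pm

Final energy:
E' = hc/λ' = 1239.842 / 32.7973 = 37.8031 keV

(Intermediate values are shown rounded; full precision is carried through to the final answer.)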